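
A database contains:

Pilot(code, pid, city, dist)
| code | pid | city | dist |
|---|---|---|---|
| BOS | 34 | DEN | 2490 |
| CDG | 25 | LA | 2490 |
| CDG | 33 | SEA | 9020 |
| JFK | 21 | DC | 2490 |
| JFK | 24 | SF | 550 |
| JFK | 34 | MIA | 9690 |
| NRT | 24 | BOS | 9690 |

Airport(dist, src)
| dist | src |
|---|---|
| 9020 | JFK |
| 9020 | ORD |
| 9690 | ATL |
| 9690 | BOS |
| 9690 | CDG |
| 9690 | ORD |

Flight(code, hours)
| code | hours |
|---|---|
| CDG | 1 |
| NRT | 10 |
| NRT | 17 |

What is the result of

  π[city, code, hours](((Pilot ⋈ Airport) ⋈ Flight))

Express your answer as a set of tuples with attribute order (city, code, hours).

Natural join on dist: {(CDG, 33, SEA, 9020, JFK), (CDG, 33, SEA, 9020, ORD), (JFK, 34, MIA, 9690, ATL), (JFK, 34, MIA, 9690, BOS), (JFK, 34, MIA, 9690, CDG), (JFK, 34, MIA, 9690, ORD), (NRT, 24, BOS, 9690, ATL), (NRT, 24, BOS, 9690, BOS), (NRT, 24, BOS, 9690, CDG), (NRT, 24, BOS, 9690, ORD)}
Natural join on code: {(CDG, 33, SEA, 9020, JFK, 1), (CDG, 33, SEA, 9020, ORD, 1), (NRT, 24, BOS, 9690, ATL, 10), (NRT, 24, BOS, 9690, ATL, 17), (NRT, 24, BOS, 9690, BOS, 10), (NRT, 24, BOS, 9690, BOS, 17), (NRT, 24, BOS, 9690, CDG, 10), (NRT, 24, BOS, 9690, CDG, 17), (NRT, 24, BOS, 9690, ORD, 10), (NRT, 24, BOS, 9690, ORD, 17)}
π_{city, code, hours} gives {(BOS, NRT, 10), (BOS, NRT, 17), (SEA, CDG, 1)} (7 duplicate(s) eliminated).

{(BOS, NRT, 10), (BOS, NRT, 17), (SEA, CDG, 1)}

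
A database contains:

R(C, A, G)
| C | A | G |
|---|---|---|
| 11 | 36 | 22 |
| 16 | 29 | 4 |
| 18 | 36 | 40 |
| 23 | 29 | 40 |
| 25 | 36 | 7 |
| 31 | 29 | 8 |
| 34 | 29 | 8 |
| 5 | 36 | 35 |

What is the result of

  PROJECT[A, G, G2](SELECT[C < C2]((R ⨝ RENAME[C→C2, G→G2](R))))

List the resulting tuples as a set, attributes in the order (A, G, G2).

ρ[C→C2, G→G2]: schema becomes (C2, A, G2); tuples unchanged.
Joining R and RENAME[C→C2, G→G2](R) on A yields {(11, 36, 22, 11, 22), (11, 36, 22, 18, 40), (11, 36, 22, 25, 7), (11, 36, 22, 5, 35), (16, 29, 4, 16, 4), (16, 29, 4, 23, 40), (16, 29, 4, 31, 8), (16, 29, 4, 34, 8), (18, 36, 40, 11, 22), (18, 36, 40, 18, 40), (18, 36, 40, 25, 7), (18, 36, 40, 5, 35), (23, 29, 40, 16, 4), (23, 29, 40, 23, 40), (23, 29, 40, 31, 8), (23, 29, 40, 34, 8), (25, 36, 7, 11, 22), (25, 36, 7, 18, 40), (25, 36, 7, 25, 7), (25, 36, 7, 5, 35), (31, 29, 8, 16, 4), (31, 29, 8, 23, 40), (31, 29, 8, 31, 8), (31, 29, 8, 34, 8), (34, 29, 8, 16, 4), (34, 29, 8, 23, 40), (34, 29, 8, 31, 8), (34, 29, 8, 34, 8), (5, 36, 35, 11, 22), (5, 36, 35, 18, 40), (5, 36, 35, 25, 7), (5, 36, 35, 5, 35)}.
σ[C < C2]: keep tuples satisfying C < C2 → {(11, 36, 22, 18, 40), (11, 36, 22, 25, 7), (16, 29, 4, 23, 40), (16, 29, 4, 31, 8), (16, 29, 4, 34, 8), (18, 36, 40, 25, 7), (23, 29, 40, 31, 8), (23, 29, 40, 34, 8), (31, 29, 8, 34, 8), (5, 36, 35, 11, 22), (5, 36, 35, 18, 40), (5, 36, 35, 25, 7)}
π_{A, G, G2} gives {(29, 4, 40), (29, 4, 8), (29, 40, 8), (29, 8, 8), (36, 22, 40), (36, 22, 7), (36, 35, 22), (36, 35, 40), (36, 35, 7), (36, 40, 7)} (2 duplicate(s) eliminated).

{(29, 4, 40), (29, 4, 8), (29, 40, 8), (29, 8, 8), (36, 22, 40), (36, 22, 7), (36, 35, 22), (36, 35, 40), (36, 35, 7), (36, 40, 7)}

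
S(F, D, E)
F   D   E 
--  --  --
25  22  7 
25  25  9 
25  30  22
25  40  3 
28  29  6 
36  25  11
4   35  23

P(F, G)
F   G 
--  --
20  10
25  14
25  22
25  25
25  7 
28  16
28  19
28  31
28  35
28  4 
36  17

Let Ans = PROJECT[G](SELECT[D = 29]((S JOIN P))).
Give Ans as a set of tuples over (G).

{16, 19, 31, 35, 4}

Joining S and P on F yields {(25, 22, 7, 14), (25, 22, 7, 22), (25, 22, 7, 25), (25, 22, 7, 7), (25, 25, 9, 14), (25, 25, 9, 22), (25, 25, 9, 25), (25, 25, 9, 7), (25, 30, 22, 14), (25, 30, 22, 22), (25, 30, 22, 25), (25, 30, 22, 7), (25, 40, 3, 14), (25, 40, 3, 22), (25, 40, 3, 25), (25, 40, 3, 7), (28, 29, 6, 16), (28, 29, 6, 19), (28, 29, 6, 31), (28, 29, 6, 35), (28, 29, 6, 4), (36, 25, 11, 17)}.
Filtering on D = 29 leaves {(28, 29, 6, 16), (28, 29, 6, 19), (28, 29, 6, 31), (28, 29, 6, 35), (28, 29, 6, 4)}.
π[G]: project onto (G) → {16, 19, 31, 35, 4}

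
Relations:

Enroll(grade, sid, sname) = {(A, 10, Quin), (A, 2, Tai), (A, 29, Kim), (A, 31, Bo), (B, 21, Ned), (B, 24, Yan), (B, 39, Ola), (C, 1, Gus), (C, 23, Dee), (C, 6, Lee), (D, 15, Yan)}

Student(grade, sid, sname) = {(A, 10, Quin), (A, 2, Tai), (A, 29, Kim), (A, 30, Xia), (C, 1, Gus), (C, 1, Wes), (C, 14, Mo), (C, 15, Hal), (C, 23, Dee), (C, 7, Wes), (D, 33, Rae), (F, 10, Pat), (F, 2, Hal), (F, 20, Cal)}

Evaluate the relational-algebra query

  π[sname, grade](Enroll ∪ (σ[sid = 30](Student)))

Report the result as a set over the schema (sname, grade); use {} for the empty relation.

Filtering on sid = 30 leaves {(A, 30, Xia)}.
Taking the union: {(A, 10, Quin), (A, 2, Tai), (A, 29, Kim), (A, 30, Xia), (A, 31, Bo), (B, 21, Ned), (B, 24, Yan), (B, 39, Ola), (C, 1, Gus), (C, 23, Dee), (C, 6, Lee), (D, 15, Yan)}
π_{sname, grade} gives {(Bo, A), (Dee, C), (Gus, C), (Kim, A), (Lee, C), (Ned, B), (Ola, B), (Quin, A), (Tai, A), (Xia, A), (Yan, B), (Yan, D)}.

{(Bo, A), (Dee, C), (Gus, C), (Kim, A), (Lee, C), (Ned, B), (Ola, B), (Quin, A), (Tai, A), (Xia, A), (Yan, B), (Yan, D)}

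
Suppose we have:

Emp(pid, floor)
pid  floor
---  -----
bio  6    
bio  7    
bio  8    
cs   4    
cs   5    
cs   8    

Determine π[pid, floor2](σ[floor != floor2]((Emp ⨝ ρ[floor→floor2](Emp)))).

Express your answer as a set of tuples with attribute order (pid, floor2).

ρ[floor→floor2]: schema becomes (pid, floor2); tuples unchanged.
Natural join on pid: {(bio, 6, 6), (bio, 6, 7), (bio, 6, 8), (bio, 7, 6), (bio, 7, 7), (bio, 7, 8), (bio, 8, 6), (bio, 8, 7), (bio, 8, 8), (cs, 4, 4), (cs, 4, 5), (cs, 4, 8), (cs, 5, 4), (cs, 5, 5), (cs, 5, 8), (cs, 8, 4), (cs, 8, 5), (cs, 8, 8)}
σ[floor != floor2]: keep tuples satisfying floor != floor2 → {(bio, 6, 7), (bio, 6, 8), (bio, 7, 6), (bio, 7, 8), (bio, 8, 6), (bio, 8, 7), (cs, 4, 5), (cs, 4, 8), (cs, 5, 4), (cs, 5, 8), (cs, 8, 4), (cs, 8, 5)}
Keep only column(s) pid, floor2 (6 duplicate(s) eliminated): {(bio, 6), (bio, 7), (bio, 8), (cs, 4), (cs, 5), (cs, 8)}

{(bio, 6), (bio, 7), (bio, 8), (cs, 4), (cs, 5), (cs, 8)}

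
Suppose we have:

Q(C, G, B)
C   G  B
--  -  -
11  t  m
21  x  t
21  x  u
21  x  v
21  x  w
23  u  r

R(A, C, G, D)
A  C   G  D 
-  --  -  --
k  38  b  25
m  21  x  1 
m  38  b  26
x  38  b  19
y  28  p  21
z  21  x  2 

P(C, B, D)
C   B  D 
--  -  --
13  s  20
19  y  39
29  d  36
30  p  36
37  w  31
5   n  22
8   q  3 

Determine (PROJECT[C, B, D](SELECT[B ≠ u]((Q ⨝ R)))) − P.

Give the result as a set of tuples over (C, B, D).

{(21, t, 1), (21, t, 2), (21, v, 1), (21, v, 2), (21, w, 1), (21, w, 2)}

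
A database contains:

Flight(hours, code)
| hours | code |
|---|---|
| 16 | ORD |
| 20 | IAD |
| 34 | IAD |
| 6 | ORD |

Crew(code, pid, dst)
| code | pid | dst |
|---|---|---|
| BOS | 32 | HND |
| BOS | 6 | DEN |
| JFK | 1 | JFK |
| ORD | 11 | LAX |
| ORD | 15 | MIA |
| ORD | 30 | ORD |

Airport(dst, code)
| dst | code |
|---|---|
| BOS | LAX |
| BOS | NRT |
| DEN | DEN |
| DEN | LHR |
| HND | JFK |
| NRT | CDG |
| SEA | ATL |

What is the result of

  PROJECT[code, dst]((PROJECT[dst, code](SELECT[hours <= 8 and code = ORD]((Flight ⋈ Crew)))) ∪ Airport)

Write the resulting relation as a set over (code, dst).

{(ATL, SEA), (CDG, NRT), (DEN, DEN), (JFK, HND), (LAX, BOS), (LHR, DEN), (NRT, BOS), (ORD, LAX), (ORD, MIA), (ORD, ORD)}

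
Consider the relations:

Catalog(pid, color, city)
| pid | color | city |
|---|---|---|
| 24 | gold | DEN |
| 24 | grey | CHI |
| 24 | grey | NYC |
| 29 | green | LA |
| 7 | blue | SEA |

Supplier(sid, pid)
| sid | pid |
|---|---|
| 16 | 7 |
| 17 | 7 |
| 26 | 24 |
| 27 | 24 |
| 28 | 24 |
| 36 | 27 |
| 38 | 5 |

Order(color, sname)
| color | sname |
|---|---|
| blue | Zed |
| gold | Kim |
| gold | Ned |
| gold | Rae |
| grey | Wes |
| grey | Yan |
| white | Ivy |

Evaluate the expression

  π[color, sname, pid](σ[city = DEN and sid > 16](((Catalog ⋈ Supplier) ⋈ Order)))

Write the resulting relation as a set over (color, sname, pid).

{(gold, Kim, 24), (gold, Ned, 24), (gold, Rae, 24)}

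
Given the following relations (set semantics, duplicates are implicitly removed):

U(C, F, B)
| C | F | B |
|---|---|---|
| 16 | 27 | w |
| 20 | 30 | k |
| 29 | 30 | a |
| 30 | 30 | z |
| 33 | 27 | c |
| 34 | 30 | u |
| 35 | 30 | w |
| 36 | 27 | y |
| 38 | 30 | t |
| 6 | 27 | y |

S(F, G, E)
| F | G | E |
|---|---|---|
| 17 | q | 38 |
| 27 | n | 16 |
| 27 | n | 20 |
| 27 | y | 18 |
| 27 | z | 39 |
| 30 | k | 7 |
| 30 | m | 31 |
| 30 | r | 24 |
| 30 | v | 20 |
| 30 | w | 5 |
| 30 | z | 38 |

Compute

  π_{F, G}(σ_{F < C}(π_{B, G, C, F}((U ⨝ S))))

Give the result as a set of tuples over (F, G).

{(27, n), (27, y), (27, z), (30, k), (30, m), (30, r), (30, v), (30, w), (30, z)}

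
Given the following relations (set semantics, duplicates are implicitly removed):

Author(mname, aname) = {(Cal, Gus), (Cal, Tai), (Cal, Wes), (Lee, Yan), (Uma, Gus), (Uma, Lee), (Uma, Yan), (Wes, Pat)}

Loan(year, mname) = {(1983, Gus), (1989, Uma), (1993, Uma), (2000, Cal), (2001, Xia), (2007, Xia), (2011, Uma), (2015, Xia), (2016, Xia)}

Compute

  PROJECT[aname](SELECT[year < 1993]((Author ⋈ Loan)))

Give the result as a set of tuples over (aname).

{Gus, Lee, Yan}

Author ⋈ Loan (natural join on mname): {(Cal, Gus, 2000), (Cal, Tai, 2000), (Cal, Wes, 2000), (Uma, Gus, 1989), (Uma, Gus, 1993), (Uma, Gus, 2011), (Uma, Lee, 1989), (Uma, Lee, 1993), (Uma, Lee, 2011), (Uma, Yan, 1989), (Uma, Yan, 1993), (Uma, Yan, 2011)}
Apply σ_{year < 1993}; surviving tuples: {(Uma, Gus, 1989), (Uma, Lee, 1989), (Uma, Yan, 1989)}
Projecting to aname: {Gus, Lee, Yan}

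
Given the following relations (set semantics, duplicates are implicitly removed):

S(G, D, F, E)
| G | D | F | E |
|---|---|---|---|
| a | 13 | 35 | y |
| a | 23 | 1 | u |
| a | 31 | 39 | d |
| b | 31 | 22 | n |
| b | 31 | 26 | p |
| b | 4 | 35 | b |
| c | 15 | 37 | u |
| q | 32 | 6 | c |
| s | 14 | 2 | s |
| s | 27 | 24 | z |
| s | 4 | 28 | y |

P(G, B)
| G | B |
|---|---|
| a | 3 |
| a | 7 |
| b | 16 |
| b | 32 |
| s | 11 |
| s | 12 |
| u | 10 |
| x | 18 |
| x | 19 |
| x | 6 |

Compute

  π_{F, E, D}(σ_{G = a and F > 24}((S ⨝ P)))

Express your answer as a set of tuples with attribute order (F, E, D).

S ⋈ P (natural join on G): {(a, 13, 35, y, 3), (a, 13, 35, y, 7), (a, 23, 1, u, 3), (a, 23, 1, u, 7), (a, 31, 39, d, 3), (a, 31, 39, d, 7), (b, 31, 22, n, 16), (b, 31, 22, n, 32), (b, 31, 26, p, 16), (b, 31, 26, p, 32), (b, 4, 35, b, 16), (b, 4, 35, b, 32), (s, 14, 2, s, 11), (s, 14, 2, s, 12), (s, 27, 24, z, 11), (s, 27, 24, z, 12), (s, 4, 28, y, 11), (s, 4, 28, y, 12)}
Selection G = a and F > 24: {(a, 13, 35, y, 3), (a, 13, 35, y, 7), (a, 31, 39, d, 3), (a, 31, 39, d, 7)}
Keep only column(s) F, E, D (2 duplicate(s) eliminated): {(35, y, 13), (39, d, 31)}

{(35, y, 13), (39, d, 31)}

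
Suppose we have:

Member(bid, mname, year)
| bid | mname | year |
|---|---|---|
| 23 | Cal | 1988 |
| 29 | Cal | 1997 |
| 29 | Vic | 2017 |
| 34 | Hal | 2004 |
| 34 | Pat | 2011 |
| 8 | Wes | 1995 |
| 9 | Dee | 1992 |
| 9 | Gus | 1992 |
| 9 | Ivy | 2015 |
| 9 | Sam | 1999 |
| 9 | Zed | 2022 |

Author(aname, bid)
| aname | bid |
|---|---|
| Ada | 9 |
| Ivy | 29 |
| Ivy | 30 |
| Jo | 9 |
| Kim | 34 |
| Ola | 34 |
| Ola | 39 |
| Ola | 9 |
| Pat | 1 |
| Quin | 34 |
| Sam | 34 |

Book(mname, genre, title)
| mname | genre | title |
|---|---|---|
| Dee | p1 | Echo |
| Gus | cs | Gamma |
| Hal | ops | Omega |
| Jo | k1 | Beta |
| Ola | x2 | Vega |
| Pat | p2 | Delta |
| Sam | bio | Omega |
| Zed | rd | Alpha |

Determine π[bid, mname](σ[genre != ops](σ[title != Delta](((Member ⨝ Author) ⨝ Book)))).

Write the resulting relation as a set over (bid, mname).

{(9, Dee), (9, Gus), (9, Sam), (9, Zed)}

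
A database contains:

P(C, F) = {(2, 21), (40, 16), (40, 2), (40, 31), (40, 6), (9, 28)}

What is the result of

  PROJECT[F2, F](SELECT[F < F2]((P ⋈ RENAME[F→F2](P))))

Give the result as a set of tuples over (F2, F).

{(16, 2), (16, 6), (31, 16), (31, 2), (31, 6), (6, 2)}

ρ[F→F2]: schema becomes (C, F2); tuples unchanged.
Joining P and RENAME[F→F2](P) on C yields {(2, 21, 21), (40, 16, 16), (40, 16, 2), (40, 16, 31), (40, 16, 6), (40, 2, 16), (40, 2, 2), (40, 2, 31), (40, 2, 6), (40, 31, 16), (40, 31, 2), (40, 31, 31), (40, 31, 6), (40, 6, 16), (40, 6, 2), (40, 6, 31), (40, 6, 6), (9, 28, 28)}.
Apply σ_{F < F2}; surviving tuples: {(40, 16, 31), (40, 2, 16), (40, 2, 31), (40, 2, 6), (40, 6, 16), (40, 6, 31)}
π[F2, F]: project onto (F2, F) → {(16, 2), (16, 6), (31, 16), (31, 2), (31, 6), (6, 2)}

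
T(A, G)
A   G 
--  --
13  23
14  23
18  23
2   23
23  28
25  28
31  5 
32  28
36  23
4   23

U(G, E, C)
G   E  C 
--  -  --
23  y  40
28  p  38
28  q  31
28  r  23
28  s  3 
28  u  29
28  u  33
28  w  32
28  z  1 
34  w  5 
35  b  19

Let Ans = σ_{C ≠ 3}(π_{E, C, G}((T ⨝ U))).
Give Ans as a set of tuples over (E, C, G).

{(p, 38, 28), (q, 31, 28), (r, 23, 28), (u, 29, 28), (u, 33, 28), (w, 32, 28), (y, 40, 23), (z, 1, 28)}

Joining T and U on G yields {(13, 23, y, 40), (14, 23, y, 40), (18, 23, y, 40), (2, 23, y, 40), (23, 28, p, 38), (23, 28, q, 31), (23, 28, r, 23), (23, 28, s, 3), (23, 28, u, 29), (23, 28, u, 33), (23, 28, w, 32), (23, 28, z, 1), (25, 28, p, 38), (25, 28, q, 31), (25, 28, r, 23), (25, 28, s, 3), (25, 28, u, 29), (25, 28, u, 33), (25, 28, w, 32), (25, 28, z, 1), (32, 28, p, 38), (32, 28, q, 31), (32, 28, r, 23), (32, 28, s, 3), (32, 28, u, 29), (32, 28, u, 33), (32, 28, w, 32), (32, 28, z, 1), (36, 23, y, 40), (4, 23, y, 40)}.
π[E, C, G]: project onto (E, C, G) (21 duplicate(s) eliminated) → {(p, 38, 28), (q, 31, 28), (r, 23, 28), (s, 3, 28), (u, 29, 28), (u, 33, 28), (w, 32, 28), (y, 40, 23), (z, 1, 28)}
Apply σ_{C ≠ 3}; surviving tuples: {(p, 38, 28), (q, 31, 28), (r, 23, 28), (u, 29, 28), (u, 33, 28), (w, 32, 28), (y, 40, 23), (z, 1, 28)}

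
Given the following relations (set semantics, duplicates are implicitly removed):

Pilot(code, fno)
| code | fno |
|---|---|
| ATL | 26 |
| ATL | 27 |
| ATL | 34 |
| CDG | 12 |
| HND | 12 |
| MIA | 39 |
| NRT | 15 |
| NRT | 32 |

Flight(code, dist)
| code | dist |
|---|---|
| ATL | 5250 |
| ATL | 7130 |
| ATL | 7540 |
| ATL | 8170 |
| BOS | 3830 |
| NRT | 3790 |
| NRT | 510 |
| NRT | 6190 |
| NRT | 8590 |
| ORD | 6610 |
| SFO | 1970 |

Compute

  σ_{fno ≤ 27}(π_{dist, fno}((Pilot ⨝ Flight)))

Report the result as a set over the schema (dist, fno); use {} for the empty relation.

{(3790, 15), (510, 15), (5250, 26), (5250, 27), (6190, 15), (7130, 26), (7130, 27), (7540, 26), (7540, 27), (8170, 26), (8170, 27), (8590, 15)}

Natural join on code: {(ATL, 26, 5250), (ATL, 26, 7130), (ATL, 26, 7540), (ATL, 26, 8170), (ATL, 27, 5250), (ATL, 27, 7130), (ATL, 27, 7540), (ATL, 27, 8170), (ATL, 34, 5250), (ATL, 34, 7130), (ATL, 34, 7540), (ATL, 34, 8170), (NRT, 15, 3790), (NRT, 15, 510), (NRT, 15, 6190), (NRT, 15, 8590), (NRT, 32, 3790), (NRT, 32, 510), (NRT, 32, 6190), (NRT, 32, 8590)}
π_{dist, fno} gives {(3790, 15), (3790, 32), (510, 15), (510, 32), (5250, 26), (5250, 27), (5250, 34), (6190, 15), (6190, 32), (7130, 26), (7130, 27), (7130, 34), (7540, 26), (7540, 27), (7540, 34), (8170, 26), (8170, 27), (8170, 34), (8590, 15), (8590, 32)}.
Selection fno ≤ 27: {(3790, 15), (510, 15), (5250, 26), (5250, 27), (6190, 15), (7130, 26), (7130, 27), (7540, 26), (7540, 27), (8170, 26), (8170, 27), (8590, 15)}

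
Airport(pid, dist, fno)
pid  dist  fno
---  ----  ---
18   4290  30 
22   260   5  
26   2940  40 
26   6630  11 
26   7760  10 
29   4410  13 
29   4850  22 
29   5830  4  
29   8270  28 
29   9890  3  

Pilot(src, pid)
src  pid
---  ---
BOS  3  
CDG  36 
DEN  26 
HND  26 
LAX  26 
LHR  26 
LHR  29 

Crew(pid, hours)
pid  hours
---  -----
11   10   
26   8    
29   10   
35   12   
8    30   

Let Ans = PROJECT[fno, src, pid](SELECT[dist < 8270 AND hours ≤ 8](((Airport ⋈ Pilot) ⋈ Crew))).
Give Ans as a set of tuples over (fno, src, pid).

{(10, DEN, 26), (10, HND, 26), (10, LAX, 26), (10, LHR, 26), (11, DEN, 26), (11, HND, 26), (11, LAX, 26), (11, LHR, 26), (40, DEN, 26), (40, HND, 26), (40, LAX, 26), (40, LHR, 26)}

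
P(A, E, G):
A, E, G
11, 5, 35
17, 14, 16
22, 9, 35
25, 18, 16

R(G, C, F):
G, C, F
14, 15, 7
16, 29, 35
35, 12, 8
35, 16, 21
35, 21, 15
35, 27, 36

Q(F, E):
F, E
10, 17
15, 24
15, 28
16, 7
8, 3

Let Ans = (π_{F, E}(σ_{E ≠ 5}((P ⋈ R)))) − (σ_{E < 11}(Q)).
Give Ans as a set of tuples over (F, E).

Joining P and R on G yields {(11, 5, 35, 12, 8), (11, 5, 35, 16, 21), (11, 5, 35, 21, 15), (11, 5, 35, 27, 36), (17, 14, 16, 29, 35), (22, 9, 35, 12, 8), (22, 9, 35, 16, 21), (22, 9, 35, 21, 15), (22, 9, 35, 27, 36), (25, 18, 16, 29, 35)}.
Selection E ≠ 5: {(17, 14, 16, 29, 35), (22, 9, 35, 12, 8), (22, 9, 35, 16, 21), (22, 9, 35, 21, 15), (22, 9, 35, 27, 36), (25, 18, 16, 29, 35)}
Keep only column(s) F, E: {(15, 9), (21, 9), (35, 14), (35, 18), (36, 9), (8, 9)}
Selection E < 11: {(16, 7), (8, 3)}
Difference: {(15, 9), (21, 9), (35, 14), (35, 18), (36, 9), (8, 9)} with {(16, 7), (8, 3)} → {(15, 9), (21, 9), (35, 14), (35, 18), (36, 9), (8, 9)}

{(15, 9), (21, 9), (35, 14), (35, 18), (36, 9), (8, 9)}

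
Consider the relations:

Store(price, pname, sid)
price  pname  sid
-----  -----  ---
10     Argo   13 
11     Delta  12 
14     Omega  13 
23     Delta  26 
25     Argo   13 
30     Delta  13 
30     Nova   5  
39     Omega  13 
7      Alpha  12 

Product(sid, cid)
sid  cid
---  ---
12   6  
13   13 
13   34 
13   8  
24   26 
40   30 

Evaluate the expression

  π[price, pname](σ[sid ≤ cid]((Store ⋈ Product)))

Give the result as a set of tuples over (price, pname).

Joining Store and Product on sid yields {(10, Argo, 13, 13), (10, Argo, 13, 34), (10, Argo, 13, 8), (11, Delta, 12, 6), (14, Omega, 13, 13), (14, Omega, 13, 34), (14, Omega, 13, 8), (25, Argo, 13, 13), (25, Argo, 13, 34), (25, Argo, 13, 8), (30, Delta, 13, 13), (30, Delta, 13, 34), (30, Delta, 13, 8), (39, Omega, 13, 13), (39, Omega, 13, 34), (39, Omega, 13, 8), (7, Alpha, 12, 6)}.
σ[sid ≤ cid]: keep tuples satisfying sid ≤ cid → {(10, Argo, 13, 13), (10, Argo, 13, 34), (14, Omega, 13, 13), (14, Omega, 13, 34), (25, Argo, 13, 13), (25, Argo, 13, 34), (30, Delta, 13, 13), (30, Delta, 13, 34), (39, Omega, 13, 13), (39, Omega, 13, 34)}
Keep only column(s) price, pname (5 duplicate(s) eliminated): {(10, Argo), (14, Omega), (25, Argo), (30, Delta), (39, Omega)}

{(10, Argo), (14, Omega), (25, Argo), (30, Delta), (39, Omega)}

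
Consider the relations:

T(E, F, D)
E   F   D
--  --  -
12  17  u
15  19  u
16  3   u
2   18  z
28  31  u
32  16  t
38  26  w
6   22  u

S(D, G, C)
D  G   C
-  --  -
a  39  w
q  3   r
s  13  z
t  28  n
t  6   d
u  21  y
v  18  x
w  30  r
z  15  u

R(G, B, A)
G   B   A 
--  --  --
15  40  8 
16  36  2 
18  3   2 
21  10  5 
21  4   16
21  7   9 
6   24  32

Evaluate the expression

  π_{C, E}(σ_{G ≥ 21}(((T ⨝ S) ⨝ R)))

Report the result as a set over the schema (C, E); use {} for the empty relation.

Joining T and S on D yields {(12, 17, u, 21, y), (15, 19, u, 21, y), (16, 3, u, 21, y), (2, 18, z, 15, u), (28, 31, u, 21, y), (32, 16, t, 28, n), (32, 16, t, 6, d), (38, 26, w, 30, r), (6, 22, u, 21, y)}.
Joining (T ⨝ S) and R on G yields {(12, 17, u, 21, y, 10, 5), (12, 17, u, 21, y, 4, 16), (12, 17, u, 21, y, 7, 9), (15, 19, u, 21, y, 10, 5), (15, 19, u, 21, y, 4, 16), (15, 19, u, 21, y, 7, 9), (16, 3, u, 21, y, 10, 5), (16, 3, u, 21, y, 4, 16), (16, 3, u, 21, y, 7, 9), (2, 18, z, 15, u, 40, 8), (28, 31, u, 21, y, 10, 5), (28, 31, u, 21, y, 4, 16), (28, 31, u, 21, y, 7, 9), (32, 16, t, 6, d, 24, 32), (6, 22, u, 21, y, 10, 5), (6, 22, u, 21, y, 4, 16), (6, 22, u, 21, y, 7, 9)}.
Selection G ≥ 21: {(12, 17, u, 21, y, 10, 5), (12, 17, u, 21, y, 4, 16), (12, 17, u, 21, y, 7, 9), (15, 19, u, 21, y, 10, 5), (15, 19, u, 21, y, 4, 16), (15, 19, u, 21, y, 7, 9), (16, 3, u, 21, y, 10, 5), (16, 3, u, 21, y, 4, 16), (16, 3, u, 21, y, 7, 9), (28, 31, u, 21, y, 10, 5), (28, 31, u, 21, y, 4, 16), (28, 31, u, 21, y, 7, 9), (6, 22, u, 21, y, 10, 5), (6, 22, u, 21, y, 4, 16), (6, 22, u, 21, y, 7, 9)}
π[C, E]: project onto (C, E) (10 duplicate(s) eliminated) → {(y, 12), (y, 15), (y, 16), (y, 28), (y, 6)}

{(y, 12), (y, 15), (y, 16), (y, 28), (y, 6)}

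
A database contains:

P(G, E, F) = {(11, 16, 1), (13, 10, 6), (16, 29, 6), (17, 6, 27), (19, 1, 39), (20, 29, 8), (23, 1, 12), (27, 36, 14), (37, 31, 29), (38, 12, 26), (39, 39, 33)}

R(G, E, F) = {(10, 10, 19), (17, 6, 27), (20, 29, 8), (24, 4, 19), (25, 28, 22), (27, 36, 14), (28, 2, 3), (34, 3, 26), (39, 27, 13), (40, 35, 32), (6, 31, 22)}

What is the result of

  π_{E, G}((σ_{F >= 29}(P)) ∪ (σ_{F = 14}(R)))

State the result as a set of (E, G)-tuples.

Filtering on F >= 29 leaves {(19, 1, 39), (37, 31, 29), (39, 39, 33)}.
Filtering on F = 14 leaves {(27, 36, 14)}.
Taking the union: {(19, 1, 39), (27, 36, 14), (37, 31, 29), (39, 39, 33)}
Keep only column(s) E, G: {(1, 19), (31, 37), (36, 27), (39, 39)}

{(1, 19), (31, 37), (36, 27), (39, 39)}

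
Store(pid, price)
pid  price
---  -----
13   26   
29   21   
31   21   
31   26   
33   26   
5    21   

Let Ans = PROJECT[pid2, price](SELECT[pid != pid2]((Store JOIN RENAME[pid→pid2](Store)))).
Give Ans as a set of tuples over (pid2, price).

ρ[pid→pid2]: schema becomes (pid2, price); tuples unchanged.
Natural join on price: {(13, 26, 13), (13, 26, 31), (13, 26, 33), (29, 21, 29), (29, 21, 31), (29, 21, 5), (31, 21, 29), (31, 21, 31), (31, 21, 5), (31, 26, 13), (31, 26, 31), (31, 26, 33), (33, 26, 13), (33, 26, 31), (33, 26, 33), (5, 21, 29), (5, 21, 31), (5, 21, 5)}
σ[pid != pid2]: keep tuples satisfying pid != pid2 → {(13, 26, 31), (13, 26, 33), (29, 21, 31), (29, 21, 5), (31, 21, 29), (31, 21, 5), (31, 26, 13), (31, 26, 33), (33, 26, 13), (33, 26, 31), (5, 21, 29), (5, 21, 31)}
Projecting to pid2, price (6 duplicate(s) eliminated): {(13, 26), (29, 21), (31, 21), (31, 26), (33, 26), (5, 21)}

{(13, 26), (29, 21), (31, 21), (31, 26), (33, 26), (5, 21)}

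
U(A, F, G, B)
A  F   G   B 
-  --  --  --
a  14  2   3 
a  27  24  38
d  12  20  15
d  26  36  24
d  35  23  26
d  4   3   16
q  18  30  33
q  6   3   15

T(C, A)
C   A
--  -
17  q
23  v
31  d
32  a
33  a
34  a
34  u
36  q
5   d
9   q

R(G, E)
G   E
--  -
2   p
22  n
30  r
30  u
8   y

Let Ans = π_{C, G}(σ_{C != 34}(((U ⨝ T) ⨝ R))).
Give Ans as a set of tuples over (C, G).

{(17, 30), (32, 2), (33, 2), (36, 30), (9, 30)}

Natural join on A: {(a, 14, 2, 3, 32), (a, 14, 2, 3, 33), (a, 14, 2, 3, 34), (a, 27, 24, 38, 32), (a, 27, 24, 38, 33), (a, 27, 24, 38, 34), (d, 12, 20, 15, 31), (d, 12, 20, 15, 5), (d, 26, 36, 24, 31), (d, 26, 36, 24, 5), (d, 35, 23, 26, 31), (d, 35, 23, 26, 5), (d, 4, 3, 16, 31), (d, 4, 3, 16, 5), (q, 18, 30, 33, 17), (q, 18, 30, 33, 36), (q, 18, 30, 33, 9), (q, 6, 3, 15, 17), (q, 6, 3, 15, 36), (q, 6, 3, 15, 9)}
Natural join on G: {(a, 14, 2, 3, 32, p), (a, 14, 2, 3, 33, p), (a, 14, 2, 3, 34, p), (q, 18, 30, 33, 17, r), (q, 18, 30, 33, 17, u), (q, 18, 30, 33, 36, r), (q, 18, 30, 33, 36, u), (q, 18, 30, 33, 9, r), (q, 18, 30, 33, 9, u)}
Selection C != 34: {(a, 14, 2, 3, 32, p), (a, 14, 2, 3, 33, p), (q, 18, 30, 33, 17, r), (q, 18, 30, 33, 17, u), (q, 18, 30, 33, 36, r), (q, 18, 30, 33, 36, u), (q, 18, 30, 33, 9, r), (q, 18, 30, 33, 9, u)}
Keep only column(s) C, G (3 duplicate(s) eliminated): {(17, 30), (32, 2), (33, 2), (36, 30), (9, 30)}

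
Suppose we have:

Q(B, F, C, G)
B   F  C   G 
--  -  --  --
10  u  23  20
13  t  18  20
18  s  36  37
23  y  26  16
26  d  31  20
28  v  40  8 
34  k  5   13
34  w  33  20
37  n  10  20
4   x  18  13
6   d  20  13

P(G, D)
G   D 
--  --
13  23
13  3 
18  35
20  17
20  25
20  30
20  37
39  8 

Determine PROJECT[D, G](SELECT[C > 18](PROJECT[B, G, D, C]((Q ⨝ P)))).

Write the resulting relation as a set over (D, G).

{(17, 20), (23, 13), (25, 20), (3, 13), (30, 20), (37, 20)}

Q ⋈ P (natural join on G): {(10, u, 23, 20, 17), (10, u, 23, 20, 25), (10, u, 23, 20, 30), (10, u, 23, 20, 37), (13, t, 18, 20, 17), (13, t, 18, 20, 25), (13, t, 18, 20, 30), (13, t, 18, 20, 37), (26, d, 31, 20, 17), (26, d, 31, 20, 25), (26, d, 31, 20, 30), (26, d, 31, 20, 37), (34, k, 5, 13, 23), (34, k, 5, 13, 3), (34, w, 33, 20, 17), (34, w, 33, 20, 25), (34, w, 33, 20, 30), (34, w, 33, 20, 37), (37, n, 10, 20, 17), (37, n, 10, 20, 25), (37, n, 10, 20, 30), (37, n, 10, 20, 37), (4, x, 18, 13, 23), (4, x, 18, 13, 3), (6, d, 20, 13, 23), (6, d, 20, 13, 3)}
Projecting to B, G, D, C: {(10, 20, 17, 23), (10, 20, 25, 23), (10, 20, 30, 23), (10, 20, 37, 23), (13, 20, 17, 18), (13, 20, 25, 18), (13, 20, 30, 18), (13, 20, 37, 18), (26, 20, 17, 31), (26, 20, 25, 31), (26, 20, 30, 31), (26, 20, 37, 31), (34, 13, 23, 5), (34, 13, 3, 5), (34, 20, 17, 33), (34, 20, 25, 33), (34, 20, 30, 33), (34, 20, 37, 33), (37, 20, 17, 10), (37, 20, 25, 10), (37, 20, 30, 10), (37, 20, 37, 10), (4, 13, 23, 18), (4, 13, 3, 18), (6, 13, 23, 20), (6, 13, 3, 20)}
σ[C > 18]: keep tuples satisfying C > 18 → {(10, 20, 17, 23), (10, 20, 25, 23), (10, 20, 30, 23), (10, 20, 37, 23), (26, 20, 17, 31), (26, 20, 25, 31), (26, 20, 30, 31), (26, 20, 37, 31), (34, 20, 17, 33), (34, 20, 25, 33), (34, 20, 30, 33), (34, 20, 37, 33), (6, 13, 23, 20), (6, 13, 3, 20)}
Projecting to D, G (8 duplicate(s) eliminated): {(17, 20), (23, 13), (25, 20), (3, 13), (30, 20), (37, 20)}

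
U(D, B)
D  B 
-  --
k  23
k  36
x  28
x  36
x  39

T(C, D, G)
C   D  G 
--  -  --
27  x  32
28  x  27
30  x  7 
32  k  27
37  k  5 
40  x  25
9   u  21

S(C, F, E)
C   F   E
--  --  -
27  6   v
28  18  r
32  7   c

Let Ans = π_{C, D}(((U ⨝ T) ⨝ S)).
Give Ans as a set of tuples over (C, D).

{(27, x), (28, x), (32, k)}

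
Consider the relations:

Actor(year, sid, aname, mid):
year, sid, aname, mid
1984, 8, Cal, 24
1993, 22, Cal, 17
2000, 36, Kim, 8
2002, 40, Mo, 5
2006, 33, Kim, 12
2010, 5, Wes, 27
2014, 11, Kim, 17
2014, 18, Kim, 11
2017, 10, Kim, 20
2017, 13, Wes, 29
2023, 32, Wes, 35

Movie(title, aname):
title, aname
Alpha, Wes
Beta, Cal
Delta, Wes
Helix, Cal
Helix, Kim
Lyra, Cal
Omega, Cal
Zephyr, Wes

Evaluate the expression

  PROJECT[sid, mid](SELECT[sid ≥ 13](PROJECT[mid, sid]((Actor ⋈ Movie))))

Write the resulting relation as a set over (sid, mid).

{(13, 29), (18, 11), (22, 17), (32, 35), (33, 12), (36, 8)}

Joining Actor and Movie on aname yields {(1984, 8, Cal, 24, Beta), (1984, 8, Cal, 24, Helix), (1984, 8, Cal, 24, Lyra), (1984, 8, Cal, 24, Omega), (1993, 22, Cal, 17, Beta), (1993, 22, Cal, 17, Helix), (1993, 22, Cal, 17, Lyra), (1993, 22, Cal, 17, Omega), (2000, 36, Kim, 8, Helix), (2006, 33, Kim, 12, Helix), (2010, 5, Wes, 27, Alpha), (2010, 5, Wes, 27, Delta), (2010, 5, Wes, 27, Zephyr), (2014, 11, Kim, 17, Helix), (2014, 18, Kim, 11, Helix), (2017, 10, Kim, 20, Helix), (2017, 13, Wes, 29, Alpha), (2017, 13, Wes, 29, Delta), (2017, 13, Wes, 29, Zephyr), (2023, 32, Wes, 35, Alpha), (2023, 32, Wes, 35, Delta), (2023, 32, Wes, 35, Zephyr)}.
Keep only column(s) mid, sid (12 duplicate(s) eliminated): {(11, 18), (12, 33), (17, 11), (17, 22), (20, 10), (24, 8), (27, 5), (29, 13), (35, 32), (8, 36)}
σ[sid ≥ 13]: keep tuples satisfying sid ≥ 13 → {(11, 18), (12, 33), (17, 22), (29, 13), (35, 32), (8, 36)}
Keep only column(s) sid, mid: {(13, 29), (18, 11), (22, 17), (32, 35), (33, 12), (36, 8)}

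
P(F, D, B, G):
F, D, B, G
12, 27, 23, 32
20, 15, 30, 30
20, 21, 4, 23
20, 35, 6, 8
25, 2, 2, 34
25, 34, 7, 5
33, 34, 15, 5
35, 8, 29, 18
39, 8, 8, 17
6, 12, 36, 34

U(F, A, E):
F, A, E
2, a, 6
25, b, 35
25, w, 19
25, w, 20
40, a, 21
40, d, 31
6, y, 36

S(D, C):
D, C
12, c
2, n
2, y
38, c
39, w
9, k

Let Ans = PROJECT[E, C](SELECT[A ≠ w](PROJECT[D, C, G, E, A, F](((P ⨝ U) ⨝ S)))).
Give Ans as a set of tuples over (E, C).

Natural join on F: {(25, 2, 2, 34, b, 35), (25, 2, 2, 34, w, 19), (25, 2, 2, 34, w, 20), (25, 34, 7, 5, b, 35), (25, 34, 7, 5, w, 19), (25, 34, 7, 5, w, 20), (6, 12, 36, 34, y, 36)}
Natural join on D: {(25, 2, 2, 34, b, 35, n), (25, 2, 2, 34, b, 35, y), (25, 2, 2, 34, w, 19, n), (25, 2, 2, 34, w, 19, y), (25, 2, 2, 34, w, 20, n), (25, 2, 2, 34, w, 20, y), (6, 12, 36, 34, y, 36, c)}
π_{D, C, G, E, A, F} gives {(12, c, 34, 36, y, 6), (2, n, 34, 19, w, 25), (2, n, 34, 20, w, 25), (2, n, 34, 35, b, 25), (2, y, 34, 19, w, 25), (2, y, 34, 20, w, 25), (2, y, 34, 35, b, 25)}.
Apply σ_{A ≠ w}; surviving tuples: {(12, c, 34, 36, y, 6), (2, n, 34, 35, b, 25), (2, y, 34, 35, b, 25)}
π_{E, C} gives {(35, n), (35, y), (36, c)}.

{(35, n), (35, y), (36, c)}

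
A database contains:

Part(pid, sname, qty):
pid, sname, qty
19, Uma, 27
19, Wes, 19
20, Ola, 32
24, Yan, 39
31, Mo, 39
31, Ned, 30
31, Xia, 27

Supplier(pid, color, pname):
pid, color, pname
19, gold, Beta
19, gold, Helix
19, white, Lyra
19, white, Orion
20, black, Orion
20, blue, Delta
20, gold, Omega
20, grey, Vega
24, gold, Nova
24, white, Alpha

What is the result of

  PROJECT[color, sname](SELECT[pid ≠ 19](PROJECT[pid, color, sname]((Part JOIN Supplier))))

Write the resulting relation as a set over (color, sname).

Joining Part and Supplier on pid yields {(19, Uma, 27, gold, Beta), (19, Uma, 27, gold, Helix), (19, Uma, 27, white, Lyra), (19, Uma, 27, white, Orion), (19, Wes, 19, gold, Beta), (19, Wes, 19, gold, Helix), (19, Wes, 19, white, Lyra), (19, Wes, 19, white, Orion), (20, Ola, 32, black, Orion), (20, Ola, 32, blue, Delta), (20, Ola, 32, gold, Omega), (20, Ola, 32, grey, Vega), (24, Yan, 39, gold, Nova), (24, Yan, 39, white, Alpha)}.
Keep only column(s) pid, color, sname (4 duplicate(s) eliminated): {(19, gold, Uma), (19, gold, Wes), (19, white, Uma), (19, white, Wes), (20, black, Ola), (20, blue, Ola), (20, gold, Ola), (20, grey, Ola), (24, gold, Yan), (24, white, Yan)}
Filtering on pid ≠ 19 leaves {(20, black, Ola), (20, blue, Ola), (20, gold, Ola), (20, grey, Ola), (24, gold, Yan), (24, white, Yan)}.
Keep only column(s) color, sname: {(black, Ola), (blue, Ola), (gold, Ola), (gold, Yan), (grey, Ola), (white, Yan)}

{(black, Ola), (blue, Ola), (gold, Ola), (gold, Yan), (grey, Ola), (white, Yan)}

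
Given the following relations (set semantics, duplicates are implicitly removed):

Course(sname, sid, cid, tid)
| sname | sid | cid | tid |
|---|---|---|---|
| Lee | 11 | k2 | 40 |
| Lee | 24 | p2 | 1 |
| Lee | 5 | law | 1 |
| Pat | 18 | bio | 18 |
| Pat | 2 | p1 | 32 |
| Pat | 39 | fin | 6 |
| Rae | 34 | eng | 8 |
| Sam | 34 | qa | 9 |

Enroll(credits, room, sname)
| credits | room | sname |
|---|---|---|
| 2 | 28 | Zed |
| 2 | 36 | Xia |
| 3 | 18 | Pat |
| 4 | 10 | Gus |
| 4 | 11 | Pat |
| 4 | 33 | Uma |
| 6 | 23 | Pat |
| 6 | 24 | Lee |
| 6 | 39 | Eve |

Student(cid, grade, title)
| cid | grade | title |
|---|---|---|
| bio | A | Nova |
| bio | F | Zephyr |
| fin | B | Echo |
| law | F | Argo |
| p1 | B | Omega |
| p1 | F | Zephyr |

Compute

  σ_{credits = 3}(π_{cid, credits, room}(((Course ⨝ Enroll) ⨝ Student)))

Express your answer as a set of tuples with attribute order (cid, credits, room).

Natural join on sname: {(Lee, 11, k2, 40, 6, 24), (Lee, 24, p2, 1, 6, 24), (Lee, 5, law, 1, 6, 24), (Pat, 18, bio, 18, 3, 18), (Pat, 18, bio, 18, 4, 11), (Pat, 18, bio, 18, 6, 23), (Pat, 2, p1, 32, 3, 18), (Pat, 2, p1, 32, 4, 11), (Pat, 2, p1, 32, 6, 23), (Pat, 39, fin, 6, 3, 18), (Pat, 39, fin, 6, 4, 11), (Pat, 39, fin, 6, 6, 23)}
Natural join on cid: {(Lee, 5, law, 1, 6, 24, F, Argo), (Pat, 18, bio, 18, 3, 18, A, Nova), (Pat, 18, bio, 18, 3, 18, F, Zephyr), (Pat, 18, bio, 18, 4, 11, A, Nova), (Pat, 18, bio, 18, 4, 11, F, Zephyr), (Pat, 18, bio, 18, 6, 23, A, Nova), (Pat, 18, bio, 18, 6, 23, F, Zephyr), (Pat, 2, p1, 32, 3, 18, B, Omega), (Pat, 2, p1, 32, 3, 18, F, Zephyr), (Pat, 2, p1, 32, 4, 11, B, Omega), (Pat, 2, p1, 32, 4, 11, F, Zephyr), (Pat, 2, p1, 32, 6, 23, B, Omega), (Pat, 2, p1, 32, 6, 23, F, Zephyr), (Pat, 39, fin, 6, 3, 18, B, Echo), (Pat, 39, fin, 6, 4, 11, B, Echo), (Pat, 39, fin, 6, 6, 23, B, Echo)}
π_{cid, credits, room} gives {(bio, 3, 18), (bio, 4, 11), (bio, 6, 23), (fin, 3, 18), (fin, 4, 11), (fin, 6, 23), (law, 6, 24), (p1, 3, 18), (p1, 4, 11), (p1, 6, 23)} (6 duplicate(s) eliminated).
Filtering on credits = 3 leaves {(bio, 3, 18), (fin, 3, 18), (p1, 3, 18)}.

{(bio, 3, 18), (fin, 3, 18), (p1, 3, 18)}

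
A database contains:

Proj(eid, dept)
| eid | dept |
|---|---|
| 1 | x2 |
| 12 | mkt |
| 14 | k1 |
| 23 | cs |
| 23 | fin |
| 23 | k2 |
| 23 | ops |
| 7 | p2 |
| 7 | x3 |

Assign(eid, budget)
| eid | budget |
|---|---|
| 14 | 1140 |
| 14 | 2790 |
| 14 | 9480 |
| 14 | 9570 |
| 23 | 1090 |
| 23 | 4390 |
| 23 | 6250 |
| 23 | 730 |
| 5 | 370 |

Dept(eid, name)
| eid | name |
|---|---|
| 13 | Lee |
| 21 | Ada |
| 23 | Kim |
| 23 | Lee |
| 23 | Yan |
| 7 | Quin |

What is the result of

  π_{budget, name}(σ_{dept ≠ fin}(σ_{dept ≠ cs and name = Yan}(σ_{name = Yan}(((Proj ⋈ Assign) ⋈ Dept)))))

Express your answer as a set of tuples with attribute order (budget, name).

{(1090, Yan), (4390, Yan), (6250, Yan), (730, Yan)}

Joining Proj and Assign on eid yields {(14, k1, 1140), (14, k1, 2790), (14, k1, 9480), (14, k1, 9570), (23, cs, 1090), (23, cs, 4390), (23, cs, 6250), (23, cs, 730), (23, fin, 1090), (23, fin, 4390), (23, fin, 6250), (23, fin, 730), (23, k2, 1090), (23, k2, 4390), (23, k2, 6250), (23, k2, 730), (23, ops, 1090), (23, ops, 4390), (23, ops, 6250), (23, ops, 730)}.
Joining (Proj ⋈ Assign) and Dept on eid yields {(23, cs, 1090, Kim), (23, cs, 1090, Lee), (23, cs, 1090, Yan), (23, cs, 4390, Kim), (23, cs, 4390, Lee), (23, cs, 4390, Yan), (23, cs, 6250, Kim), (23, cs, 6250, Lee), (23, cs, 6250, Yan), (23, cs, 730, Kim), (23, cs, 730, Lee), (23, cs, 730, Yan), (23, fin, 1090, Kim), (23, fin, 1090, Lee), (23, fin, 1090, Yan), (23, fin, 4390, Kim), (23, fin, 4390, Lee), (23, fin, 4390, Yan), (23, fin, 6250, Kim), (23, fin, 6250, Lee), (23, fin, 6250, Yan), (23, fin, 730, Kim), (23, fin, 730, Lee), (23, fin, 730, Yan), (23, k2, 1090, Kim), (23, k2, 1090, Lee), (23, k2, 1090, Yan), (23, k2, 4390, Kim), (23, k2, 4390, Lee), (23, k2, 4390, Yan), (23, k2, 6250, Kim), (23, k2, 6250, Lee), (23, k2, 6250, Yan), (23, k2, 730, Kim), (23, k2, 730, Lee), (23, k2, 730, Yan), (23, ops, 1090, Kim), (23, ops, 1090, Lee), (23, ops, 1090, Yan), (23, ops, 4390, Kim), (23, ops, 4390, Lee), (23, ops, 4390, Yan), (23, ops, 6250, Kim), (23, ops, 6250, Lee), (23, ops, 6250, Yan), (23, ops, 730, Kim), (23, ops, 730, Lee), (23, ops, 730, Yan)}.
σ[name = Yan]: keep tuples satisfying name = Yan → {(23, cs, 1090, Yan), (23, cs, 4390, Yan), (23, cs, 6250, Yan), (23, cs, 730, Yan), (23, fin, 1090, Yan), (23, fin, 4390, Yan), (23, fin, 6250, Yan), (23, fin, 730, Yan), (23, k2, 1090, Yan), (23, k2, 4390, Yan), (23, k2, 6250, Yan), (23, k2, 730, Yan), (23, ops, 1090, Yan), (23, ops, 4390, Yan), (23, ops, 6250, Yan), (23, ops, 730, Yan)}
σ[dept ≠ cs and name = Yan]: keep tuples satisfying dept ≠ cs and name = Yan → {(23, fin, 1090, Yan), (23, fin, 4390, Yan), (23, fin, 6250, Yan), (23, fin, 730, Yan), (23, k2, 1090, Yan), (23, k2, 4390, Yan), (23, k2, 6250, Yan), (23, k2, 730, Yan), (23, ops, 1090, Yan), (23, ops, 4390, Yan), (23, ops, 6250, Yan), (23, ops, 730, Yan)}
σ[dept ≠ fin]: keep tuples satisfying dept ≠ fin → {(23, k2, 1090, Yan), (23, k2, 4390, Yan), (23, k2, 6250, Yan), (23, k2, 730, Yan), (23, ops, 1090, Yan), (23, ops, 4390, Yan), (23, ops, 6250, Yan), (23, ops, 730, Yan)}
π_{budget, name} gives {(1090, Yan), (4390, Yan), (6250, Yan), (730, Yan)} (4 duplicate(s) eliminated).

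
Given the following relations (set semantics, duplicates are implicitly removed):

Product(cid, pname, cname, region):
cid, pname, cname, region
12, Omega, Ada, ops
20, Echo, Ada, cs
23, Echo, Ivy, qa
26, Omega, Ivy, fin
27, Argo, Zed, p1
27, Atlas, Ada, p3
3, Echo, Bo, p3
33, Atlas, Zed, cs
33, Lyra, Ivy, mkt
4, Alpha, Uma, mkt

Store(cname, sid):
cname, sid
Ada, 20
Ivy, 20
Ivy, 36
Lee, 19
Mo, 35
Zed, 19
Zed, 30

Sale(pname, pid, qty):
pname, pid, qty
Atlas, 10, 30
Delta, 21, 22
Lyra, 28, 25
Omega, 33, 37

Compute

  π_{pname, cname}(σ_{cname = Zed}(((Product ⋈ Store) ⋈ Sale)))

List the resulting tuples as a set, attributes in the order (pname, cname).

{(Atlas, Zed)}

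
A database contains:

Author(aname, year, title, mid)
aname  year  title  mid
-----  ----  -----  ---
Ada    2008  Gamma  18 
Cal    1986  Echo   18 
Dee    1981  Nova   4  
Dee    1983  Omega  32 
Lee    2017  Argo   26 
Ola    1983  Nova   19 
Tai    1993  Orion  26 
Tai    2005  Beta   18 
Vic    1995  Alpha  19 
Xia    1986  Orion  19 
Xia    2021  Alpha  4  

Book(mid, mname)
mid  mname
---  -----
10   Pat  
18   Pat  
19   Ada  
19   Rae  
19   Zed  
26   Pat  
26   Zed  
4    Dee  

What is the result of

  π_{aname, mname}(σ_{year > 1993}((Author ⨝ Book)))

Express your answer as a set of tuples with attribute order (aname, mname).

{(Ada, Pat), (Lee, Pat), (Lee, Zed), (Tai, Pat), (Vic, Ada), (Vic, Rae), (Vic, Zed), (Xia, Dee)}

Joining Author and Book on mid yields {(Ada, 2008, Gamma, 18, Pat), (Cal, 1986, Echo, 18, Pat), (Dee, 1981, Nova, 4, Dee), (Lee, 2017, Argo, 26, Pat), (Lee, 2017, Argo, 26, Zed), (Ola, 1983, Nova, 19, Ada), (Ola, 1983, Nova, 19, Rae), (Ola, 1983, Nova, 19, Zed), (Tai, 1993, Orion, 26, Pat), (Tai, 1993, Orion, 26, Zed), (Tai, 2005, Beta, 18, Pat), (Vic, 1995, Alpha, 19, Ada), (Vic, 1995, Alpha, 19, Rae), (Vic, 1995, Alpha, 19, Zed), (Xia, 1986, Orion, 19, Ada), (Xia, 1986, Orion, 19, Rae), (Xia, 1986, Orion, 19, Zed), (Xia, 2021, Alpha, 4, Dee)}.
σ[year > 1993]: keep tuples satisfying year > 1993 → {(Ada, 2008, Gamma, 18, Pat), (Lee, 2017, Argo, 26, Pat), (Lee, 2017, Argo, 26, Zed), (Tai, 2005, Beta, 18, Pat), (Vic, 1995, Alpha, 19, Ada), (Vic, 1995, Alpha, 19, Rae), (Vic, 1995, Alpha, 19, Zed), (Xia, 2021, Alpha, 4, Dee)}
π_{aname, mname} gives {(Ada, Pat), (Lee, Pat), (Lee, Zed), (Tai, Pat), (Vic, Ada), (Vic, Rae), (Vic, Zed), (Xia, Dee)}.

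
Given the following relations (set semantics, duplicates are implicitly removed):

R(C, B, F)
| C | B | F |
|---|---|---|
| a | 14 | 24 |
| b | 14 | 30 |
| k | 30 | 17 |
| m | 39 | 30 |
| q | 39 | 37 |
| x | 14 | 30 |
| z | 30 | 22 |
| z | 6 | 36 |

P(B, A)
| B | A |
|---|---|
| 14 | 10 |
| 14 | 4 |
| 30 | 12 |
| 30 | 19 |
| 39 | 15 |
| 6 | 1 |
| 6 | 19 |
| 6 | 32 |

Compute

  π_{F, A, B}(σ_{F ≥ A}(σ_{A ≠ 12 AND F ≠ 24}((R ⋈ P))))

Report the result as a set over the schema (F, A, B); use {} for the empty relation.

Joining R and P on B yields {(a, 14, 24, 10), (a, 14, 24, 4), (b, 14, 30, 10), (b, 14, 30, 4), (k, 30, 17, 12), (k, 30, 17, 19), (m, 39, 30, 15), (q, 39, 37, 15), (x, 14, 30, 10), (x, 14, 30, 4), (z, 30, 22, 12), (z, 30, 22, 19), (z, 6, 36, 1), (z, 6, 36, 19), (z, 6, 36, 32)}.
Apply σ_{A ≠ 12 AND F ≠ 24}; surviving tuples: {(b, 14, 30, 10), (b, 14, 30, 4), (k, 30, 17, 19), (m, 39, 30, 15), (q, 39, 37, 15), (x, 14, 30, 10), (x, 14, 30, 4), (z, 30, 22, 19), (z, 6, 36, 1), (z, 6, 36, 19), (z, 6, 36, 32)}
Apply σ_{F ≥ A}; surviving tuples: {(b, 14, 30, 10), (b, 14, 30, 4), (m, 39, 30, 15), (q, 39, 37, 15), (x, 14, 30, 10), (x, 14, 30, 4), (z, 30, 22, 19), (z, 6, 36, 1), (z, 6, 36, 19), (z, 6, 36, 32)}
π[F, A, B]: project onto (F, A, B) (2 duplicate(s) eliminated) → {(22, 19, 30), (30, 10, 14), (30, 15, 39), (30, 4, 14), (36, 1, 6), (36, 19, 6), (36, 32, 6), (37, 15, 39)}

{(22, 19, 30), (30, 10, 14), (30, 15, 39), (30, 4, 14), (36, 1, 6), (36, 19, 6), (36, 32, 6), (37, 15, 39)}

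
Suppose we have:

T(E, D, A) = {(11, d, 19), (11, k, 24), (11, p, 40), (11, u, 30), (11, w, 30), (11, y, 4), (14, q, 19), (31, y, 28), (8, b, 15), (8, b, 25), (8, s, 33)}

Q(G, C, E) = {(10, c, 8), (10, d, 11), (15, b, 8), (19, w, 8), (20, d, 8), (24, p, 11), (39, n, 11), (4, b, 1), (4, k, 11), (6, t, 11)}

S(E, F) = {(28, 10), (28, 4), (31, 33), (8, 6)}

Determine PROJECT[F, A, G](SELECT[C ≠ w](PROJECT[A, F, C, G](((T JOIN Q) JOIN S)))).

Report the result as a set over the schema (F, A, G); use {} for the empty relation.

{(6, 15, 10), (6, 15, 15), (6, 15, 20), (6, 25, 10), (6, 25, 15), (6, 25, 20), (6, 33, 10), (6, 33, 15), (6, 33, 20)}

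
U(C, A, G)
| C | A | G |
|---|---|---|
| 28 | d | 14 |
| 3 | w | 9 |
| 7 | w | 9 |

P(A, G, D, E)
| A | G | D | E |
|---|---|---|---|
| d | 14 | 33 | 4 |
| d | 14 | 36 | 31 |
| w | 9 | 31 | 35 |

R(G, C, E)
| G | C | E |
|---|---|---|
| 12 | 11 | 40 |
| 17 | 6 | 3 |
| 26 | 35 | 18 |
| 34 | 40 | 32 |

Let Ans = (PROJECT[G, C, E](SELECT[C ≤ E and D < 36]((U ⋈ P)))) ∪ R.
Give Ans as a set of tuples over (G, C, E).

U ⋈ P (natural join on A, G): {(28, d, 14, 33, 4), (28, d, 14, 36, 31), (3, w, 9, 31, 35), (7, w, 9, 31, 35)}
Apply σ_{C ≤ E and D < 36}; surviving tuples: {(3, w, 9, 31, 35), (7, w, 9, 31, 35)}
Keep only column(s) G, C, E: {(9, 3, 35), (9, 7, 35)}
Taking the union: {(12, 11, 40), (17, 6, 3), (26, 35, 18), (34, 40, 32), (9, 3, 35), (9, 7, 35)}

{(12, 11, 40), (17, 6, 3), (26, 35, 18), (34, 40, 32), (9, 3, 35), (9, 7, 35)}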